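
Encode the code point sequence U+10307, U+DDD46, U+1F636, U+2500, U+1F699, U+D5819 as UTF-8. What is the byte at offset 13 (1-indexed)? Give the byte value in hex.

1-indexed offset 13 is 0-indexed offset 12.
U+10307 → 4-byte form F0 90 8C 87 at offsets 0–3.
U+DDD46 → 4-byte form F3 9D B5 86 at offsets 4–7.
U+1F636 → 4-byte form F0 9F 98 B6 at offsets 8–11.
U+2500 → 3-byte form E2 94 80 at offsets 12–14.
Offset 12 falls in char 4's range; it's byte 1 of E2 94 80 = 0xE2.

0xE2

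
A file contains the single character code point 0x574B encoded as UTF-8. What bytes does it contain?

E5 9D 8B

U+574B = 0x574B = 22347 decimal. In range U+0800–U+FFFF → 3-byte form: 1110xxxx 10xxxxxx 10xxxxxx.
Binary (16 bits): 0101011101001011.
Split 4+6+6: 0101 | 011101 | 001011.
Byte 1: 11100101 = 0xE5.
Byte 2: 10011101 = 0x9D.
Byte 3: 10001011 = 0x8B.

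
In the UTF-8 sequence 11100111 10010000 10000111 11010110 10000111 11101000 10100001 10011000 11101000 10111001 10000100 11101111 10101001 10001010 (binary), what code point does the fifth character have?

Offset 0: leading byte 0xE7 = 11100111 → 3-byte char #1 = E7 90 87.
Offset 3: leading byte 0xD6 = 11010110 → 2-byte char #2 = D6 87.
Offset 5: leading byte 0xE8 = 11101000 → 3-byte char #3 = E8 A1 98.
Offset 8: leading byte 0xE8 = 11101000 → 3-byte char #4 = E8 B9 84.
Offset 11: leading byte 0xEF = 11101111 → 3-byte char #5 = EF A9 8A.
Leading byte 0xEF = 11101111 matches 1110xxxx → 3-byte sequence.
Byte 1: 0xEF = 11101111, payload 1111 (4 bits).
Byte 2: 0xA9 = 10101001 (10xxxxxx ✓), payload 101001.
Byte 3: 0x8A = 10001010 (10xxxxxx ✓), payload 001010.
Concatenate: 1111101001001010 = 0xFA4A (16 bits → U+FA4A).

U+FA4A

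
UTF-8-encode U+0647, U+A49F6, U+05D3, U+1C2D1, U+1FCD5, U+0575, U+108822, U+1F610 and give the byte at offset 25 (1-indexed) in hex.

0x98

1-indexed offset 25 is 0-indexed offset 24.
U+0647 → 2-byte form D9 87 at offsets 0–1.
U+A49F6 → 4-byte form F2 A4 A7 B6 at offsets 2–5.
U+05D3 → 2-byte form D7 93 at offsets 6–7.
U+1C2D1 → 4-byte form F0 9C 8B 91 at offsets 8–11.
U+1FCD5 → 4-byte form F0 9F B3 95 at offsets 12–15.
U+0575 → 2-byte form D5 B5 at offsets 16–17.
U+108822 → 4-byte form F4 88 A0 A2 at offsets 18–21.
U+1F610 → 4-byte form F0 9F 98 90 at offsets 22–25.
Offset 24 falls in char 8's range; it's byte 3 of F0 9F 98 90 = 0x98.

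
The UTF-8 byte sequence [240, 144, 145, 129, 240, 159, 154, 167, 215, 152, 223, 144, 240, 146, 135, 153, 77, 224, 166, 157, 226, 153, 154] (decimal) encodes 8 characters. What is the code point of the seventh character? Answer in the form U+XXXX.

U+099D

Offset 0: leading byte 0xF0 = 11110000 → 4-byte char #1 = F0 90 91 81.
Offset 4: leading byte 0xF0 = 11110000 → 4-byte char #2 = F0 9F 9A A7.
Offset 8: leading byte 0xD7 = 11010111 → 2-byte char #3 = D7 98.
Offset 10: leading byte 0xDF = 11011111 → 2-byte char #4 = DF 90.
Offset 12: leading byte 0xF0 = 11110000 → 4-byte char #5 = F0 92 87 99.
Offset 16: leading byte 0x4D = 01001101 → 1-byte char #6 = 4D.
Offset 17: leading byte 0xE0 = 11100000 → 3-byte char #7 = E0 A6 9D.
Leading byte 0xE0 = 11100000 matches 1110xxxx → 3-byte sequence.
Byte 1: 0xE0 = 11100000, payload 0000 (4 bits).
Byte 2: 0xA6 = 10100110 (10xxxxxx ✓), payload 100110.
Byte 3: 0x9D = 10011101 (10xxxxxx ✓), payload 011101.
Concatenate: 0000100110011101 = 0x99D (16 bits → U+099D).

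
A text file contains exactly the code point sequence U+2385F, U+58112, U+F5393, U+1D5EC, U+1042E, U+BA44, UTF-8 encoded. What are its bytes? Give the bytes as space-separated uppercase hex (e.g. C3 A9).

F0 A3 A1 9F F1 98 84 92 F3 B5 8E 93 F0 9D 97 AC F0 90 90 AE EB A9 84

U+2385F: 4-byte form → F0 A3 A1 9F.
U+58112: 4-byte form → F1 98 84 92.
U+F5393: 4-byte form → F3 B5 8E 93.
U+1D5EC: 4-byte form → F0 9D 97 AC.
U+1042E: 4-byte form → F0 90 90 AE.
U+BA44: 3-byte form → EB A9 84.
Concatenated (23 bytes): F0 A3 A1 9F F1 98 84 92 F3 B5 8E 93 F0 9D 97 AC F0 90 90 AE EB A9 84.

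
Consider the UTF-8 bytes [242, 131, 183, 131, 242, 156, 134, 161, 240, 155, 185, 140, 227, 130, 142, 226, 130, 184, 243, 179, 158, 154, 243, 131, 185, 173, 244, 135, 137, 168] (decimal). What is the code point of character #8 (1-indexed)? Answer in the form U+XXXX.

U+107268

Offset 0: leading byte 0xF2 = 11110010 → 4-byte char #1 = F2 83 B7 83.
Offset 4: leading byte 0xF2 = 11110010 → 4-byte char #2 = F2 9C 86 A1.
Offset 8: leading byte 0xF0 = 11110000 → 4-byte char #3 = F0 9B B9 8C.
Offset 12: leading byte 0xE3 = 11100011 → 3-byte char #4 = E3 82 8E.
Offset 15: leading byte 0xE2 = 11100010 → 3-byte char #5 = E2 82 B8.
Offset 18: leading byte 0xF3 = 11110011 → 4-byte char #6 = F3 B3 9E 9A.
Offset 22: leading byte 0xF3 = 11110011 → 4-byte char #7 = F3 83 B9 AD.
Offset 26: leading byte 0xF4 = 11110100 → 4-byte char #8 = F4 87 89 A8.
Leading byte 0xF4 = 11110100 matches 11110xxx → 4-byte sequence.
Byte 1: 0xF4 = 11110100, payload 100 (3 bits).
Byte 2: 0x87 = 10000111 (10xxxxxx ✓), payload 000111.
Byte 3: 0x89 = 10001001 (10xxxxxx ✓), payload 001001.
Byte 4: 0xA8 = 10101000 (10xxxxxx ✓), payload 101000.
Concatenate: 100000111001001101000 = 0x107268 (21 bits → U+107268).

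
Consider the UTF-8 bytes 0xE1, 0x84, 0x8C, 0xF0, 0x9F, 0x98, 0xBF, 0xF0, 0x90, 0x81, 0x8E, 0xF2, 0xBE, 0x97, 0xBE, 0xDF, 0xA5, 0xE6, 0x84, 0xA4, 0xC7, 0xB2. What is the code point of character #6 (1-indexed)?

U+6124

Offset 0: leading byte 0xE1 = 11100001 → 3-byte char #1 = E1 84 8C.
Offset 3: leading byte 0xF0 = 11110000 → 4-byte char #2 = F0 9F 98 BF.
Offset 7: leading byte 0xF0 = 11110000 → 4-byte char #3 = F0 90 81 8E.
Offset 11: leading byte 0xF2 = 11110010 → 4-byte char #4 = F2 BE 97 BE.
Offset 15: leading byte 0xDF = 11011111 → 2-byte char #5 = DF A5.
Offset 17: leading byte 0xE6 = 11100110 → 3-byte char #6 = E6 84 A4.
Leading byte 0xE6 = 11100110 matches 1110xxxx → 3-byte sequence.
Byte 1: 0xE6 = 11100110, payload 0110 (4 bits).
Byte 2: 0x84 = 10000100 (10xxxxxx ✓), payload 000100.
Byte 3: 0xA4 = 10100100 (10xxxxxx ✓), payload 100100.
Concatenate: 0110000100100100 = 0x6124 (16 bits → U+6124).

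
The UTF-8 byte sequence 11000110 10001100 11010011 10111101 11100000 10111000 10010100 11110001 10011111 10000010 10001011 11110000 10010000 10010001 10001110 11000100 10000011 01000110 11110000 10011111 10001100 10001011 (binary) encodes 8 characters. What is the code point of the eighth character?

U+1F30B

Offset 0: leading byte 0xC6 = 11000110 → 2-byte char #1 = C6 8C.
Offset 2: leading byte 0xD3 = 11010011 → 2-byte char #2 = D3 BD.
Offset 4: leading byte 0xE0 = 11100000 → 3-byte char #3 = E0 B8 94.
Offset 7: leading byte 0xF1 = 11110001 → 4-byte char #4 = F1 9F 82 8B.
Offset 11: leading byte 0xF0 = 11110000 → 4-byte char #5 = F0 90 91 8E.
Offset 15: leading byte 0xC4 = 11000100 → 2-byte char #6 = C4 83.
Offset 17: leading byte 0x46 = 01000110 → 1-byte char #7 = 46.
Offset 18: leading byte 0xF0 = 11110000 → 4-byte char #8 = F0 9F 8C 8B.
Leading byte 0xF0 = 11110000 matches 11110xxx → 4-byte sequence.
Byte 1: 0xF0 = 11110000, payload 000 (3 bits).
Byte 2: 0x9F = 10011111 (10xxxxxx ✓), payload 011111.
Byte 3: 0x8C = 10001100 (10xxxxxx ✓), payload 001100.
Byte 4: 0x8B = 10001011 (10xxxxxx ✓), payload 001011.
Concatenate: 000011111001100001011 = 0x1F30B (21 bits → U+1F30B).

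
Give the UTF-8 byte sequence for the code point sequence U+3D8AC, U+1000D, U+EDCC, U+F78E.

U+3D8AC: 4-byte form → F0 BD A2 AC.
U+1000D: 4-byte form → F0 90 80 8D.
U+EDCC: 3-byte form → EE B7 8C.
U+F78E: 3-byte form → EF 9E 8E.
Concatenated (14 bytes): F0 BD A2 AC F0 90 80 8D EE B7 8C EF 9E 8E.

F0 BD A2 AC F0 90 80 8D EE B7 8C EF 9E 8E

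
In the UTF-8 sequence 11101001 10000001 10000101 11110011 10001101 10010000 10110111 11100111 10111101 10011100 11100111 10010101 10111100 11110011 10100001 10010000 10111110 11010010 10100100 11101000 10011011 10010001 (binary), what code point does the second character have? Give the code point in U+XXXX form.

U+CD437

Offset 0: leading byte 0xE9 = 11101001 → 3-byte char #1 = E9 81 85.
Offset 3: leading byte 0xF3 = 11110011 → 4-byte char #2 = F3 8D 90 B7.
Leading byte 0xF3 = 11110011 matches 11110xxx → 4-byte sequence.
Byte 1: 0xF3 = 11110011, payload 011 (3 bits).
Byte 2: 0x8D = 10001101 (10xxxxxx ✓), payload 001101.
Byte 3: 0x90 = 10010000 (10xxxxxx ✓), payload 010000.
Byte 4: 0xB7 = 10110111 (10xxxxxx ✓), payload 110111.
Concatenate: 011001101010000110111 = 0xCD437 (21 bits → U+CD437).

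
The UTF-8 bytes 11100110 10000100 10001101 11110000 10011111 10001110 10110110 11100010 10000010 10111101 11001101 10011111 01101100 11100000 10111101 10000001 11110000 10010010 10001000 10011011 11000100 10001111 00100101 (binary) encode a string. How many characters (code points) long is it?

9

Byte at offset 0: 0xE6 = 11100110 → 3-byte char (#1). Advance 3.
Byte at offset 3: 0xF0 = 11110000 → 4-byte char (#2). Advance 4.
Byte at offset 7: 0xE2 = 11100010 → 3-byte char (#3). Advance 3.
Byte at offset 10: 0xCD = 11001101 → 2-byte char (#4). Advance 2.
Byte at offset 12: 0x6C = 01101100 → 1-byte char (#5). Advance 1.
Byte at offset 13: 0xE0 = 11100000 → 3-byte char (#6). Advance 3.
Byte at offset 16: 0xF0 = 11110000 → 4-byte char (#7). Advance 4.
Byte at offset 20: 0xC4 = 11000100 → 2-byte char (#8). Advance 2.
Byte at offset 22: 0x25 = 00100101 → 1-byte char (#9). Advance 1.
Reached end at offset 23 after 9 code points.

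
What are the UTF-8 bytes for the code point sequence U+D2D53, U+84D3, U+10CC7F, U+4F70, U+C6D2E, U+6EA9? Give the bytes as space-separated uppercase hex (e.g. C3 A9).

U+D2D53: 4-byte form → F3 92 B5 93.
U+84D3: 3-byte form → E8 93 93.
U+10CC7F: 4-byte form → F4 8C B1 BF.
U+4F70: 3-byte form → E4 BD B0.
U+C6D2E: 4-byte form → F3 86 B4 AE.
U+6EA9: 3-byte form → E6 BA A9.
Concatenated (21 bytes): F3 92 B5 93 E8 93 93 F4 8C B1 BF E4 BD B0 F3 86 B4 AE E6 BA A9.

F3 92 B5 93 E8 93 93 F4 8C B1 BF E4 BD B0 F3 86 B4 AE E6 BA A9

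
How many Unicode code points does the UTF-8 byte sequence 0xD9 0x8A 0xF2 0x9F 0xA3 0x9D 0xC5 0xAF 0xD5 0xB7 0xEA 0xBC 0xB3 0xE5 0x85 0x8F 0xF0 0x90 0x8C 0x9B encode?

Byte at offset 0: 0xD9 = 11011001 → 2-byte char (#1). Advance 2.
Byte at offset 2: 0xF2 = 11110010 → 4-byte char (#2). Advance 4.
Byte at offset 6: 0xC5 = 11000101 → 2-byte char (#3). Advance 2.
Byte at offset 8: 0xD5 = 11010101 → 2-byte char (#4). Advance 2.
Byte at offset 10: 0xEA = 11101010 → 3-byte char (#5). Advance 3.
Byte at offset 13: 0xE5 = 11100101 → 3-byte char (#6). Advance 3.
Byte at offset 16: 0xF0 = 11110000 → 4-byte char (#7). Advance 4.
Reached end at offset 20 after 7 code points.

7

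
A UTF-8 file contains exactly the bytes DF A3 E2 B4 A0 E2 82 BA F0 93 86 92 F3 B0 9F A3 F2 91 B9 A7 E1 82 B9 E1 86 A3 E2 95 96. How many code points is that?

Byte at offset 0: 0xDF = 11011111 → 2-byte char (#1). Advance 2.
Byte at offset 2: 0xE2 = 11100010 → 3-byte char (#2). Advance 3.
Byte at offset 5: 0xE2 = 11100010 → 3-byte char (#3). Advance 3.
Byte at offset 8: 0xF0 = 11110000 → 4-byte char (#4). Advance 4.
Byte at offset 12: 0xF3 = 11110011 → 4-byte char (#5). Advance 4.
Byte at offset 16: 0xF2 = 11110010 → 4-byte char (#6). Advance 4.
Byte at offset 20: 0xE1 = 11100001 → 3-byte char (#7). Advance 3.
Byte at offset 23: 0xE1 = 11100001 → 3-byte char (#8). Advance 3.
Byte at offset 26: 0xE2 = 11100010 → 3-byte char (#9). Advance 3.
Reached end at offset 29 after 9 code points.

9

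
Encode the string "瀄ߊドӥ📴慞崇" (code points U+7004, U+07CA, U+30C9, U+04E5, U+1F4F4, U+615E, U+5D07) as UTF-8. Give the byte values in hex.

E7 80 84 DF 8A E3 83 89 D3 A5 F0 9F 93 B4 E6 85 9E E5 B4 87

U+7004: 3-byte form → E7 80 84.
U+07CA: 2-byte form → DF 8A.
U+30C9: 3-byte form → E3 83 89.
U+04E5: 2-byte form → D3 A5.
U+1F4F4: 4-byte form → F0 9F 93 B4.
U+615E: 3-byte form → E6 85 9E.
U+5D07: 3-byte form → E5 B4 87.
Concatenated (20 bytes): E7 80 84 DF 8A E3 83 89 D3 A5 F0 9F 93 B4 E6 85 9E E5 B4 87.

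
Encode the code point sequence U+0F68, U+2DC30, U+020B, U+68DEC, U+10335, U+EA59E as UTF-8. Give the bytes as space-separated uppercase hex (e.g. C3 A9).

U+0F68: 3-byte form → E0 BD A8.
U+2DC30: 4-byte form → F0 AD B0 B0.
U+020B: 2-byte form → C8 8B.
U+68DEC: 4-byte form → F1 A8 B7 AC.
U+10335: 4-byte form → F0 90 8C B5.
U+EA59E: 4-byte form → F3 AA 96 9E.
Concatenated (21 bytes): E0 BD A8 F0 AD B0 B0 C8 8B F1 A8 B7 AC F0 90 8C B5 F3 AA 96 9E.

E0 BD A8 F0 AD B0 B0 C8 8B F1 A8 B7 AC F0 90 8C B5 F3 AA 96 9E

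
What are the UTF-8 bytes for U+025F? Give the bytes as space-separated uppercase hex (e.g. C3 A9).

C9 9F

U+025F = 0x25F = 607 decimal. In range U+0080–U+07FF → 2-byte form: 110xxxxx 10xxxxxx.
Binary (11 bits): 01001011111.
Split 5+6: 01001 | 011111.
Byte 1: 11001001 = 0xC9.
Byte 2: 10011111 = 0x9F.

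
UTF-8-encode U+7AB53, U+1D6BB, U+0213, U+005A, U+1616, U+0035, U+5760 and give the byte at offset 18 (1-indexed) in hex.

0xA0

1-indexed offset 18 is 0-indexed offset 17.
U+7AB53 → 4-byte form F1 BA AD 93 at offsets 0–3.
U+1D6BB → 4-byte form F0 9D 9A BB at offsets 4–7.
U+0213 → 2-byte form C8 93 at offsets 8–9.
U+005A → 1-byte form 5A at offsets 10–10.
U+1616 → 3-byte form E1 98 96 at offsets 11–13.
U+0035 → 1-byte form 35 at offsets 14–14.
U+5760 → 3-byte form E5 9D A0 at offsets 15–17.
Offset 17 falls in char 7's range; it's byte 3 of E5 9D A0 = 0xA0.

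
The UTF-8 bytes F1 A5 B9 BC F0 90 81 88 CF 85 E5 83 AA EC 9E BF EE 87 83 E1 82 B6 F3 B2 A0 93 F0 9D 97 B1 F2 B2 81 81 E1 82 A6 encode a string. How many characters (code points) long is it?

Byte at offset 0: 0xF1 = 11110001 → 4-byte char (#1). Advance 4.
Byte at offset 4: 0xF0 = 11110000 → 4-byte char (#2). Advance 4.
Byte at offset 8: 0xCF = 11001111 → 2-byte char (#3). Advance 2.
Byte at offset 10: 0xE5 = 11100101 → 3-byte char (#4). Advance 3.
Byte at offset 13: 0xEC = 11101100 → 3-byte char (#5). Advance 3.
Byte at offset 16: 0xEE = 11101110 → 3-byte char (#6). Advance 3.
Byte at offset 19: 0xE1 = 11100001 → 3-byte char (#7). Advance 3.
Byte at offset 22: 0xF3 = 11110011 → 4-byte char (#8). Advance 4.
Byte at offset 26: 0xF0 = 11110000 → 4-byte char (#9). Advance 4.
Byte at offset 30: 0xF2 = 11110010 → 4-byte char (#10). Advance 4.
Byte at offset 34: 0xE1 = 11100001 → 3-byte char (#11). Advance 3.
Reached end at offset 37 after 11 code points.

11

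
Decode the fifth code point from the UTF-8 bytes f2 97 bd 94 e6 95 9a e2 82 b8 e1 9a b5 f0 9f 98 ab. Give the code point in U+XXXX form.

Offset 0: leading byte 0xF2 = 11110010 → 4-byte char #1 = F2 97 BD 94.
Offset 4: leading byte 0xE6 = 11100110 → 3-byte char #2 = E6 95 9A.
Offset 7: leading byte 0xE2 = 11100010 → 3-byte char #3 = E2 82 B8.
Offset 10: leading byte 0xE1 = 11100001 → 3-byte char #4 = E1 9A B5.
Offset 13: leading byte 0xF0 = 11110000 → 4-byte char #5 = F0 9F 98 AB.
Leading byte 0xF0 = 11110000 matches 11110xxx → 4-byte sequence.
Byte 1: 0xF0 = 11110000, payload 000 (3 bits).
Byte 2: 0x9F = 10011111 (10xxxxxx ✓), payload 011111.
Byte 3: 0x98 = 10011000 (10xxxxxx ✓), payload 011000.
Byte 4: 0xAB = 10101011 (10xxxxxx ✓), payload 101011.
Concatenate: 000011111011000101011 = 0x1F62B (21 bits → U+1F62B).

U+1F62B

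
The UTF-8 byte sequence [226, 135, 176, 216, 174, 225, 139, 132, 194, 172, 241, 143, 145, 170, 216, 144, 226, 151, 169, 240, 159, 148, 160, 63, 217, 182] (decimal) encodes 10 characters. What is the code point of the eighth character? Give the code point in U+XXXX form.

Offset 0: leading byte 0xE2 = 11100010 → 3-byte char #1 = E2 87 B0.
Offset 3: leading byte 0xD8 = 11011000 → 2-byte char #2 = D8 AE.
Offset 5: leading byte 0xE1 = 11100001 → 3-byte char #3 = E1 8B 84.
Offset 8: leading byte 0xC2 = 11000010 → 2-byte char #4 = C2 AC.
Offset 10: leading byte 0xF1 = 11110001 → 4-byte char #5 = F1 8F 91 AA.
Offset 14: leading byte 0xD8 = 11011000 → 2-byte char #6 = D8 90.
Offset 16: leading byte 0xE2 = 11100010 → 3-byte char #7 = E2 97 A9.
Offset 19: leading byte 0xF0 = 11110000 → 4-byte char #8 = F0 9F 94 A0.
Leading byte 0xF0 = 11110000 matches 11110xxx → 4-byte sequence.
Byte 1: 0xF0 = 11110000, payload 000 (3 bits).
Byte 2: 0x9F = 10011111 (10xxxxxx ✓), payload 011111.
Byte 3: 0x94 = 10010100 (10xxxxxx ✓), payload 010100.
Byte 4: 0xA0 = 10100000 (10xxxxxx ✓), payload 100000.
Concatenate: 000011111010100100000 = 0x1F520 (21 bits → U+1F520).

U+1F520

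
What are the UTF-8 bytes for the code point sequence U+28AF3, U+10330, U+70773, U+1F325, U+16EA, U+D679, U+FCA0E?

U+28AF3: 4-byte form → F0 A8 AB B3.
U+10330: 4-byte form → F0 90 8C B0.
U+70773: 4-byte form → F1 B0 9D B3.
U+1F325: 4-byte form → F0 9F 8C A5.
U+16EA: 3-byte form → E1 9B AA.
U+D679: 3-byte form → ED 99 B9.
U+FCA0E: 4-byte form → F3 BC A8 8E.
Concatenated (26 bytes): F0 A8 AB B3 F0 90 8C B0 F1 B0 9D B3 F0 9F 8C A5 E1 9B AA ED 99 B9 F3 BC A8 8E.

F0 A8 AB B3 F0 90 8C B0 F1 B0 9D B3 F0 9F 8C A5 E1 9B AA ED 99 B9 F3 BC A8 8E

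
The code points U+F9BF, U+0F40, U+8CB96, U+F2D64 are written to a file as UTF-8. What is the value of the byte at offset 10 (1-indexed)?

1-indexed offset 10 is 0-indexed offset 9.
U+F9BF → 3-byte form EF A6 BF at offsets 0–2.
U+0F40 → 3-byte form E0 BD 80 at offsets 3–5.
U+8CB96 → 4-byte form F2 8C AE 96 at offsets 6–9.
Offset 9 falls in char 3's range; it's byte 4 of F2 8C AE 96 = 0x96.

0x96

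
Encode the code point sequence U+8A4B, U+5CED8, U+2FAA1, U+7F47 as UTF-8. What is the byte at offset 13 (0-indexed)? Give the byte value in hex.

0x87

U+8A4B → 3-byte form E8 A9 8B at offsets 0–2.
U+5CED8 → 4-byte form F1 9C BB 98 at offsets 3–6.
U+2FAA1 → 4-byte form F0 AF AA A1 at offsets 7–10.
U+7F47 → 3-byte form E7 BD 87 at offsets 11–13.
Offset 13 falls in char 4's range; it's byte 3 of E7 BD 87 = 0x87.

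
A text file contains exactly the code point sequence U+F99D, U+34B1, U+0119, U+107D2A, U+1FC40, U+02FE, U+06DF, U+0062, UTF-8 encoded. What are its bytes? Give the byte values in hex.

EF A6 9D E3 92 B1 C4 99 F4 87 B4 AA F0 9F B1 80 CB BE DB 9F 62

U+F99D: 3-byte form → EF A6 9D.
U+34B1: 3-byte form → E3 92 B1.
U+0119: 2-byte form → C4 99.
U+107D2A: 4-byte form → F4 87 B4 AA.
U+1FC40: 4-byte form → F0 9F B1 80.
U+02FE: 2-byte form → CB BE.
U+06DF: 2-byte form → DB 9F.
U+0062: 1-byte form → 62.
Concatenated (21 bytes): EF A6 9D E3 92 B1 C4 99 F4 87 B4 AA F0 9F B1 80 CB BE DB 9F 62.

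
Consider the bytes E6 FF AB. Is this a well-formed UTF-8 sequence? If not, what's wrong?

Leading byte 0xE6 = 11100110 → 3-byte form.
Byte 2 is 0xFF = 11111111, which is not 10xxxxxx — expected a continuation byte.

invalid (non-continuation byte where continuation expected)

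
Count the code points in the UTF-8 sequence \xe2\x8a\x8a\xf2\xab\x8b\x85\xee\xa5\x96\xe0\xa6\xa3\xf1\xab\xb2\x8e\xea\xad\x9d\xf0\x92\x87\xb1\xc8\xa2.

8

Byte at offset 0: 0xE2 = 11100010 → 3-byte char (#1). Advance 3.
Byte at offset 3: 0xF2 = 11110010 → 4-byte char (#2). Advance 4.
Byte at offset 7: 0xEE = 11101110 → 3-byte char (#3). Advance 3.
Byte at offset 10: 0xE0 = 11100000 → 3-byte char (#4). Advance 3.
Byte at offset 13: 0xF1 = 11110001 → 4-byte char (#5). Advance 4.
Byte at offset 17: 0xEA = 11101010 → 3-byte char (#6). Advance 3.
Byte at offset 20: 0xF0 = 11110000 → 4-byte char (#7). Advance 4.
Byte at offset 24: 0xC8 = 11001000 → 2-byte char (#8). Advance 2.
Reached end at offset 26 after 8 code points.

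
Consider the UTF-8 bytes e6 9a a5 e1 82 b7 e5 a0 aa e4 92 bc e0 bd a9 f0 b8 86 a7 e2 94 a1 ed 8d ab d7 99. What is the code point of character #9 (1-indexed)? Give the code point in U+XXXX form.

Offset 0: leading byte 0xE6 = 11100110 → 3-byte char #1 = E6 9A A5.
Offset 3: leading byte 0xE1 = 11100001 → 3-byte char #2 = E1 82 B7.
Offset 6: leading byte 0xE5 = 11100101 → 3-byte char #3 = E5 A0 AA.
Offset 9: leading byte 0xE4 = 11100100 → 3-byte char #4 = E4 92 BC.
Offset 12: leading byte 0xE0 = 11100000 → 3-byte char #5 = E0 BD A9.
Offset 15: leading byte 0xF0 = 11110000 → 4-byte char #6 = F0 B8 86 A7.
Offset 19: leading byte 0xE2 = 11100010 → 3-byte char #7 = E2 94 A1.
Offset 22: leading byte 0xED = 11101101 → 3-byte char #8 = ED 8D AB.
Offset 25: leading byte 0xD7 = 11010111 → 2-byte char #9 = D7 99.
Leading byte 0xD7 = 11010111 matches 110xxxxx → 2-byte sequence.
Byte 1: 0xD7 = 11010111, payload 10111 (5 bits).
Byte 2: 0x99 = 10011001 (10xxxxxx ✓), payload 011001.
Concatenate: 10111011001 = 0x5D9 (11 bits → U+05D9).

U+05D9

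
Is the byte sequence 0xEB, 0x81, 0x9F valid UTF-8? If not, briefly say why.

valid

Leading byte 0xEB = 11101011 → 3-byte form.
Continuation bytes 0x81=10000001, 0x9F=10011111 all match 10xxxxxx.
Decoded value 0xB05F is ≥ 0x800 (shortest form) and not a surrogate.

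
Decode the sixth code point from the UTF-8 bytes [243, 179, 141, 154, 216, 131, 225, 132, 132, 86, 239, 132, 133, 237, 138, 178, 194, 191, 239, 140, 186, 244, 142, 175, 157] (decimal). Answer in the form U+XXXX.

Offset 0: leading byte 0xF3 = 11110011 → 4-byte char #1 = F3 B3 8D 9A.
Offset 4: leading byte 0xD8 = 11011000 → 2-byte char #2 = D8 83.
Offset 6: leading byte 0xE1 = 11100001 → 3-byte char #3 = E1 84 84.
Offset 9: leading byte 0x56 = 01010110 → 1-byte char #4 = 56.
Offset 10: leading byte 0xEF = 11101111 → 3-byte char #5 = EF 84 85.
Offset 13: leading byte 0xED = 11101101 → 3-byte char #6 = ED 8A B2.
Leading byte 0xED = 11101101 matches 1110xxxx → 3-byte sequence.
Byte 1: 0xED = 11101101, payload 1101 (4 bits).
Byte 2: 0x8A = 10001010 (10xxxxxx ✓), payload 001010.
Byte 3: 0xB2 = 10110010 (10xxxxxx ✓), payload 110010.
Concatenate: 1101001010110010 = 0xD2B2 (16 bits → U+D2B2).

U+D2B2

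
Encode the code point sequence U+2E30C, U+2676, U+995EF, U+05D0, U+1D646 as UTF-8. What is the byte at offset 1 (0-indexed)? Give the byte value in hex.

0xAE

U+2E30C → 4-byte form F0 AE 8C 8C at offsets 0–3.
Offset 1 falls in char 1's range; it's byte 2 of F0 AE 8C 8C = 0xAE.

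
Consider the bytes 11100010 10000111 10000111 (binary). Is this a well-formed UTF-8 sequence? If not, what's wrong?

valid

Leading byte 0xE2 = 11100010 → 3-byte form.
Continuation bytes 0x87=10000111, 0x87=10000111 all match 10xxxxxx.
Decoded value 0x21C7 is ≥ 0x800 (shortest form) and not a surrogate.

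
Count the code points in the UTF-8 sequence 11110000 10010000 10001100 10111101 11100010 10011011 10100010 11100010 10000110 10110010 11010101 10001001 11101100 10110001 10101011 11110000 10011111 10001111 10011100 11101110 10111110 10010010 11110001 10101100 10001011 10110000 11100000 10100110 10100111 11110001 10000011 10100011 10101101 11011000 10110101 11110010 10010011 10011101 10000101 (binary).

Byte at offset 0: 0xF0 = 11110000 → 4-byte char (#1). Advance 4.
Byte at offset 4: 0xE2 = 11100010 → 3-byte char (#2). Advance 3.
Byte at offset 7: 0xE2 = 11100010 → 3-byte char (#3). Advance 3.
Byte at offset 10: 0xD5 = 11010101 → 2-byte char (#4). Advance 2.
Byte at offset 12: 0xEC = 11101100 → 3-byte char (#5). Advance 3.
Byte at offset 15: 0xF0 = 11110000 → 4-byte char (#6). Advance 4.
Byte at offset 19: 0xEE = 11101110 → 3-byte char (#7). Advance 3.
Byte at offset 22: 0xF1 = 11110001 → 4-byte char (#8). Advance 4.
Byte at offset 26: 0xE0 = 11100000 → 3-byte char (#9). Advance 3.
Byte at offset 29: 0xF1 = 11110001 → 4-byte char (#10). Advance 4.
Byte at offset 33: 0xD8 = 11011000 → 2-byte char (#11). Advance 2.
Byte at offset 35: 0xF2 = 11110010 → 4-byte char (#12). Advance 4.
Reached end at offset 39 after 12 code points.

12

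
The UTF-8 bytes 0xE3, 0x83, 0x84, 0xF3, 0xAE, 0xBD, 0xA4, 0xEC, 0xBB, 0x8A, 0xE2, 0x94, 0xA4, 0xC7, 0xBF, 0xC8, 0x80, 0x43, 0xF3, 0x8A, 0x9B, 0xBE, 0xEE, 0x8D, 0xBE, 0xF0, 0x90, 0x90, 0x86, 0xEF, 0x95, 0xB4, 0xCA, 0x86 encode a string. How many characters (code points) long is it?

Byte at offset 0: 0xE3 = 11100011 → 3-byte char (#1). Advance 3.
Byte at offset 3: 0xF3 = 11110011 → 4-byte char (#2). Advance 4.
Byte at offset 7: 0xEC = 11101100 → 3-byte char (#3). Advance 3.
Byte at offset 10: 0xE2 = 11100010 → 3-byte char (#4). Advance 3.
Byte at offset 13: 0xC7 = 11000111 → 2-byte char (#5). Advance 2.
Byte at offset 15: 0xC8 = 11001000 → 2-byte char (#6). Advance 2.
Byte at offset 17: 0x43 = 01000011 → 1-byte char (#7). Advance 1.
Byte at offset 18: 0xF3 = 11110011 → 4-byte char (#8). Advance 4.
Byte at offset 22: 0xEE = 11101110 → 3-byte char (#9). Advance 3.
Byte at offset 25: 0xF0 = 11110000 → 4-byte char (#10). Advance 4.
Byte at offset 29: 0xEF = 11101111 → 3-byte char (#11). Advance 3.
Byte at offset 32: 0xCA = 11001010 → 2-byte char (#12). Advance 2.
Reached end at offset 34 after 12 code points.

12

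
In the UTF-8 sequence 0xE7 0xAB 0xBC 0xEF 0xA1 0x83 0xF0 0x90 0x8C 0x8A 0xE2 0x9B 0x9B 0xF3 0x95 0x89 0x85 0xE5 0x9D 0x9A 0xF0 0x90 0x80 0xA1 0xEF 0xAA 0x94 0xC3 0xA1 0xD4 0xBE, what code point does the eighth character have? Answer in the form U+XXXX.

Offset 0: leading byte 0xE7 = 11100111 → 3-byte char #1 = E7 AB BC.
Offset 3: leading byte 0xEF = 11101111 → 3-byte char #2 = EF A1 83.
Offset 6: leading byte 0xF0 = 11110000 → 4-byte char #3 = F0 90 8C 8A.
Offset 10: leading byte 0xE2 = 11100010 → 3-byte char #4 = E2 9B 9B.
Offset 13: leading byte 0xF3 = 11110011 → 4-byte char #5 = F3 95 89 85.
Offset 17: leading byte 0xE5 = 11100101 → 3-byte char #6 = E5 9D 9A.
Offset 20: leading byte 0xF0 = 11110000 → 4-byte char #7 = F0 90 80 A1.
Offset 24: leading byte 0xEF = 11101111 → 3-byte char #8 = EF AA 94.
Leading byte 0xEF = 11101111 matches 1110xxxx → 3-byte sequence.
Byte 1: 0xEF = 11101111, payload 1111 (4 bits).
Byte 2: 0xAA = 10101010 (10xxxxxx ✓), payload 101010.
Byte 3: 0x94 = 10010100 (10xxxxxx ✓), payload 010100.
Concatenate: 1111101010010100 = 0xFA94 (16 bits → U+FA94).

U+FA94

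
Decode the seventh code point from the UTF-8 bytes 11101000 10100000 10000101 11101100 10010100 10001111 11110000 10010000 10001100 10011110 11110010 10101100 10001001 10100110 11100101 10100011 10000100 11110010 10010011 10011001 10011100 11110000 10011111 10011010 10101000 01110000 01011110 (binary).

U+1F6A8

Offset 0: leading byte 0xE8 = 11101000 → 3-byte char #1 = E8 A0 85.
Offset 3: leading byte 0xEC = 11101100 → 3-byte char #2 = EC 94 8F.
Offset 6: leading byte 0xF0 = 11110000 → 4-byte char #3 = F0 90 8C 9E.
Offset 10: leading byte 0xF2 = 11110010 → 4-byte char #4 = F2 AC 89 A6.
Offset 14: leading byte 0xE5 = 11100101 → 3-byte char #5 = E5 A3 84.
Offset 17: leading byte 0xF2 = 11110010 → 4-byte char #6 = F2 93 99 9C.
Offset 21: leading byte 0xF0 = 11110000 → 4-byte char #7 = F0 9F 9A A8.
Leading byte 0xF0 = 11110000 matches 11110xxx → 4-byte sequence.
Byte 1: 0xF0 = 11110000, payload 000 (3 bits).
Byte 2: 0x9F = 10011111 (10xxxxxx ✓), payload 011111.
Byte 3: 0x9A = 10011010 (10xxxxxx ✓), payload 011010.
Byte 4: 0xA8 = 10101000 (10xxxxxx ✓), payload 101000.
Concatenate: 000011111011010101000 = 0x1F6A8 (21 bits → U+1F6A8).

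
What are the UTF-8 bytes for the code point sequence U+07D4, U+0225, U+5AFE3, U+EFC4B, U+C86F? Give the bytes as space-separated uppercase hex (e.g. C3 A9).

U+07D4: 2-byte form → DF 94.
U+0225: 2-byte form → C8 A5.
U+5AFE3: 4-byte form → F1 9A BF A3.
U+EFC4B: 4-byte form → F3 AF B1 8B.
U+C86F: 3-byte form → EC A1 AF.
Concatenated (15 bytes): DF 94 C8 A5 F1 9A BF A3 F3 AF B1 8B EC A1 AF.

DF 94 C8 A5 F1 9A BF A3 F3 AF B1 8B EC A1 AF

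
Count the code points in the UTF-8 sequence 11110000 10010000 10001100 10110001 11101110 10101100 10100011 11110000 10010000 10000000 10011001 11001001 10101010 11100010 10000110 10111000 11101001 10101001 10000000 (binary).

Byte at offset 0: 0xF0 = 11110000 → 4-byte char (#1). Advance 4.
Byte at offset 4: 0xEE = 11101110 → 3-byte char (#2). Advance 3.
Byte at offset 7: 0xF0 = 11110000 → 4-byte char (#3). Advance 4.
Byte at offset 11: 0xC9 = 11001001 → 2-byte char (#4). Advance 2.
Byte at offset 13: 0xE2 = 11100010 → 3-byte char (#5). Advance 3.
Byte at offset 16: 0xE9 = 11101001 → 3-byte char (#6). Advance 3.
Reached end at offset 19 after 6 code points.

6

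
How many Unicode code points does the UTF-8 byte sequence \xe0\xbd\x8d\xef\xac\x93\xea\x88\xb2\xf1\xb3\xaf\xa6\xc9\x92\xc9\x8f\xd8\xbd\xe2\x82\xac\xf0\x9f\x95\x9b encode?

9

Byte at offset 0: 0xE0 = 11100000 → 3-byte char (#1). Advance 3.
Byte at offset 3: 0xEF = 11101111 → 3-byte char (#2). Advance 3.
Byte at offset 6: 0xEA = 11101010 → 3-byte char (#3). Advance 3.
Byte at offset 9: 0xF1 = 11110001 → 4-byte char (#4). Advance 4.
Byte at offset 13: 0xC9 = 11001001 → 2-byte char (#5). Advance 2.
Byte at offset 15: 0xC9 = 11001001 → 2-byte char (#6). Advance 2.
Byte at offset 17: 0xD8 = 11011000 → 2-byte char (#7). Advance 2.
Byte at offset 19: 0xE2 = 11100010 → 3-byte char (#8). Advance 3.
Byte at offset 22: 0xF0 = 11110000 → 4-byte char (#9). Advance 4.
Reached end at offset 26 after 9 code points.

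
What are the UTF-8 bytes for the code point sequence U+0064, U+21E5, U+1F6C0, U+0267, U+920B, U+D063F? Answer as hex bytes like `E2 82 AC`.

U+0064: 1-byte form → 64.
U+21E5: 3-byte form → E2 87 A5.
U+1F6C0: 4-byte form → F0 9F 9B 80.
U+0267: 2-byte form → C9 A7.
U+920B: 3-byte form → E9 88 8B.
U+D063F: 4-byte form → F3 90 98 BF.
Concatenated (17 bytes): 64 E2 87 A5 F0 9F 9B 80 C9 A7 E9 88 8B F3 90 98 BF.

64 E2 87 A5 F0 9F 9B 80 C9 A7 E9 88 8B F3 90 98 BF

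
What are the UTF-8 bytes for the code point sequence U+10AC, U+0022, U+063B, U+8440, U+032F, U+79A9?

E1 82 AC 22 D8 BB E8 91 80 CC AF E7 A6 A9

U+10AC: 3-byte form → E1 82 AC.
U+0022: 1-byte form → 22.
U+063B: 2-byte form → D8 BB.
U+8440: 3-byte form → E8 91 80.
U+032F: 2-byte form → CC AF.
U+79A9: 3-byte form → E7 A6 A9.
Concatenated (14 bytes): E1 82 AC 22 D8 BB E8 91 80 CC AF E7 A6 A9.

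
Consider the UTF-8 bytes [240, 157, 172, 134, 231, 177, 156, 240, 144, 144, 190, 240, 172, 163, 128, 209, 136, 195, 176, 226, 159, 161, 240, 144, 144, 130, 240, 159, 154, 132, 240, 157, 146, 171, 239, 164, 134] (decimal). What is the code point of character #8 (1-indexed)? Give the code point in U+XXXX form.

Offset 0: leading byte 0xF0 = 11110000 → 4-byte char #1 = F0 9D AC 86.
Offset 4: leading byte 0xE7 = 11100111 → 3-byte char #2 = E7 B1 9C.
Offset 7: leading byte 0xF0 = 11110000 → 4-byte char #3 = F0 90 90 BE.
Offset 11: leading byte 0xF0 = 11110000 → 4-byte char #4 = F0 AC A3 80.
Offset 15: leading byte 0xD1 = 11010001 → 2-byte char #5 = D1 88.
Offset 17: leading byte 0xC3 = 11000011 → 2-byte char #6 = C3 B0.
Offset 19: leading byte 0xE2 = 11100010 → 3-byte char #7 = E2 9F A1.
Offset 22: leading byte 0xF0 = 11110000 → 4-byte char #8 = F0 90 90 82.
Leading byte 0xF0 = 11110000 matches 11110xxx → 4-byte sequence.
Byte 1: 0xF0 = 11110000, payload 000 (3 bits).
Byte 2: 0x90 = 10010000 (10xxxxxx ✓), payload 010000.
Byte 3: 0x90 = 10010000 (10xxxxxx ✓), payload 010000.
Byte 4: 0x82 = 10000010 (10xxxxxx ✓), payload 000010.
Concatenate: 000010000010000000010 = 0x10402 (21 bits → U+10402).

U+10402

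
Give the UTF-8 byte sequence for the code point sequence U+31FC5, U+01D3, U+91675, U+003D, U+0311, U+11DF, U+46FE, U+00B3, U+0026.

U+31FC5: 4-byte form → F0 B1 BF 85.
U+01D3: 2-byte form → C7 93.
U+91675: 4-byte form → F2 91 99 B5.
U+003D: 1-byte form → 3D.
U+0311: 2-byte form → CC 91.
U+11DF: 3-byte form → E1 87 9F.
U+46FE: 3-byte form → E4 9B BE.
U+00B3: 2-byte form → C2 B3.
U+0026: 1-byte form → 26.
Concatenated (22 bytes): F0 B1 BF 85 C7 93 F2 91 99 B5 3D CC 91 E1 87 9F E4 9B BE C2 B3 26.

F0 B1 BF 85 C7 93 F2 91 99 B5 3D CC 91 E1 87 9F E4 9B BE C2 B3 26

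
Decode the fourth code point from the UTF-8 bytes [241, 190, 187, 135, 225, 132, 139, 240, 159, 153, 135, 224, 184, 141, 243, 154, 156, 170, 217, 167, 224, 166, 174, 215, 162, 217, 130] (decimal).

U+0E0D

Offset 0: leading byte 0xF1 = 11110001 → 4-byte char #1 = F1 BE BB 87.
Offset 4: leading byte 0xE1 = 11100001 → 3-byte char #2 = E1 84 8B.
Offset 7: leading byte 0xF0 = 11110000 → 4-byte char #3 = F0 9F 99 87.
Offset 11: leading byte 0xE0 = 11100000 → 3-byte char #4 = E0 B8 8D.
Leading byte 0xE0 = 11100000 matches 1110xxxx → 3-byte sequence.
Byte 1: 0xE0 = 11100000, payload 0000 (4 bits).
Byte 2: 0xB8 = 10111000 (10xxxxxx ✓), payload 111000.
Byte 3: 0x8D = 10001101 (10xxxxxx ✓), payload 001101.
Concatenate: 0000111000001101 = 0xE0D (16 bits → U+0E0D).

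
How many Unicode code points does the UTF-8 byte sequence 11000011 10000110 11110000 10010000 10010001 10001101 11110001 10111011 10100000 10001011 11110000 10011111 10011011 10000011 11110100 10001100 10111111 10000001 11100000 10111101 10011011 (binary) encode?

Byte at offset 0: 0xC3 = 11000011 → 2-byte char (#1). Advance 2.
Byte at offset 2: 0xF0 = 11110000 → 4-byte char (#2). Advance 4.
Byte at offset 6: 0xF1 = 11110001 → 4-byte char (#3). Advance 4.
Byte at offset 10: 0xF0 = 11110000 → 4-byte char (#4). Advance 4.
Byte at offset 14: 0xF4 = 11110100 → 4-byte char (#5). Advance 4.
Byte at offset 18: 0xE0 = 11100000 → 3-byte char (#6). Advance 3.
Reached end at offset 21 after 6 code points.

6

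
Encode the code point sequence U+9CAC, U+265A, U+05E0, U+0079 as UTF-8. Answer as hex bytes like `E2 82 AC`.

E9 B2 AC E2 99 9A D7 A0 79

U+9CAC: 3-byte form → E9 B2 AC.
U+265A: 3-byte form → E2 99 9A.
U+05E0: 2-byte form → D7 A0.
U+0079: 1-byte form → 79.
Concatenated (9 bytes): E9 B2 AC E2 99 9A D7 A0 79.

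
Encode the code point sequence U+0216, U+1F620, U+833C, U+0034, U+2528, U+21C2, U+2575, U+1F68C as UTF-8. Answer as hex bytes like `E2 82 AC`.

U+0216: 2-byte form → C8 96.
U+1F620: 4-byte form → F0 9F 98 A0.
U+833C: 3-byte form → E8 8C BC.
U+0034: 1-byte form → 34.
U+2528: 3-byte form → E2 94 A8.
U+21C2: 3-byte form → E2 87 82.
U+2575: 3-byte form → E2 95 B5.
U+1F68C: 4-byte form → F0 9F 9A 8C.
Concatenated (23 bytes): C8 96 F0 9F 98 A0 E8 8C BC 34 E2 94 A8 E2 87 82 E2 95 B5 F0 9F 9A 8C.

C8 96 F0 9F 98 A0 E8 8C BC 34 E2 94 A8 E2 87 82 E2 95 B5 F0 9F 9A 8C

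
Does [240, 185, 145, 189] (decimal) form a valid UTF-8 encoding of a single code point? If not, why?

valid

Leading byte 0xF0 = 11110000 → 4-byte form.
Continuation bytes 0xB9=10111001, 0x91=10010001, 0xBD=10111101 all match 10xxxxxx.
Decoded value 0x3947D is ≥ 0x10000 (shortest form) and not a surrogate.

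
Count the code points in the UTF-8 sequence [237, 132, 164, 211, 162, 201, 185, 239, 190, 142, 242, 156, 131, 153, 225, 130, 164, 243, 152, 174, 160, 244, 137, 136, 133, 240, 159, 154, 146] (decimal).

9

Byte at offset 0: 0xED = 11101101 → 3-byte char (#1). Advance 3.
Byte at offset 3: 0xD3 = 11010011 → 2-byte char (#2). Advance 2.
Byte at offset 5: 0xC9 = 11001001 → 2-byte char (#3). Advance 2.
Byte at offset 7: 0xEF = 11101111 → 3-byte char (#4). Advance 3.
Byte at offset 10: 0xF2 = 11110010 → 4-byte char (#5). Advance 4.
Byte at offset 14: 0xE1 = 11100001 → 3-byte char (#6). Advance 3.
Byte at offset 17: 0xF3 = 11110011 → 4-byte char (#7). Advance 4.
Byte at offset 21: 0xF4 = 11110100 → 4-byte char (#8). Advance 4.
Byte at offset 25: 0xF0 = 11110000 → 4-byte char (#9). Advance 4.
Reached end at offset 29 after 9 code points.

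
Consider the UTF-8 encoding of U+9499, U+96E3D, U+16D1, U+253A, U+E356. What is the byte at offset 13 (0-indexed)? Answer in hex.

U+9499 → 3-byte form E9 92 99 at offsets 0–2.
U+96E3D → 4-byte form F2 96 B8 BD at offsets 3–6.
U+16D1 → 3-byte form E1 9B 91 at offsets 7–9.
U+253A → 3-byte form E2 94 BA at offsets 10–12.
U+E356 → 3-byte form EE 8D 96 at offsets 13–15.
Offset 13 falls in char 5's range; it's byte 1 of EE 8D 96 = 0xEE.

0xEE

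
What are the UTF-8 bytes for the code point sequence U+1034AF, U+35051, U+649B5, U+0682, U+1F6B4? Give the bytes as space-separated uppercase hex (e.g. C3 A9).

F4 83 92 AF F0 B5 81 91 F1 A4 A6 B5 DA 82 F0 9F 9A B4

U+1034AF: 4-byte form → F4 83 92 AF.
U+35051: 4-byte form → F0 B5 81 91.
U+649B5: 4-byte form → F1 A4 A6 B5.
U+0682: 2-byte form → DA 82.
U+1F6B4: 4-byte form → F0 9F 9A B4.
Concatenated (18 bytes): F4 83 92 AF F0 B5 81 91 F1 A4 A6 B5 DA 82 F0 9F 9A B4.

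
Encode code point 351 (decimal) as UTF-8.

U+015F = 0x15F = 351 decimal. In range U+0080–U+07FF → 2-byte form: 110xxxxx 10xxxxxx.
Binary (11 bits): 00101011111.
Split 5+6: 00101 | 011111.
Byte 1: 11000101 = 0xC5.
Byte 2: 10011111 = 0x9F.

C5 9F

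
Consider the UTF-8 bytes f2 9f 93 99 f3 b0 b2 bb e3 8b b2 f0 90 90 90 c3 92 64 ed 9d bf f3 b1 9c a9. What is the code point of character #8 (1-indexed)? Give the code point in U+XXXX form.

Offset 0: leading byte 0xF2 = 11110010 → 4-byte char #1 = F2 9F 93 99.
Offset 4: leading byte 0xF3 = 11110011 → 4-byte char #2 = F3 B0 B2 BB.
Offset 8: leading byte 0xE3 = 11100011 → 3-byte char #3 = E3 8B B2.
Offset 11: leading byte 0xF0 = 11110000 → 4-byte char #4 = F0 90 90 90.
Offset 15: leading byte 0xC3 = 11000011 → 2-byte char #5 = C3 92.
Offset 17: leading byte 0x64 = 01100100 → 1-byte char #6 = 64.
Offset 18: leading byte 0xED = 11101101 → 3-byte char #7 = ED 9D BF.
Offset 21: leading byte 0xF3 = 11110011 → 4-byte char #8 = F3 B1 9C A9.
Leading byte 0xF3 = 11110011 matches 11110xxx → 4-byte sequence.
Byte 1: 0xF3 = 11110011, payload 011 (3 bits).
Byte 2: 0xB1 = 10110001 (10xxxxxx ✓), payload 110001.
Byte 3: 0x9C = 10011100 (10xxxxxx ✓), payload 011100.
Byte 4: 0xA9 = 10101001 (10xxxxxx ✓), payload 101001.
Concatenate: 011110001011100101001 = 0xF1729 (21 bits → U+F1729).

U+F1729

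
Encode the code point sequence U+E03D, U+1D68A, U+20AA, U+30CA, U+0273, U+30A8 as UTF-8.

EE 80 BD F0 9D 9A 8A E2 82 AA E3 83 8A C9 B3 E3 82 A8

U+E03D: 3-byte form → EE 80 BD.
U+1D68A: 4-byte form → F0 9D 9A 8A.
U+20AA: 3-byte form → E2 82 AA.
U+30CA: 3-byte form → E3 83 8A.
U+0273: 2-byte form → C9 B3.
U+30A8: 3-byte form → E3 82 A8.
Concatenated (18 bytes): EE 80 BD F0 9D 9A 8A E2 82 AA E3 83 8A C9 B3 E3 82 A8.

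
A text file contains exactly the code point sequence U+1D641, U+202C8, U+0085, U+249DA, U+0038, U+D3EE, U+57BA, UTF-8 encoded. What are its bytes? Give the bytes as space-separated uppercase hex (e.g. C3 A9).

U+1D641: 4-byte form → F0 9D 99 81.
U+202C8: 4-byte form → F0 A0 8B 88.
U+0085: 2-byte form → C2 85.
U+249DA: 4-byte form → F0 A4 A7 9A.
U+0038: 1-byte form → 38.
U+D3EE: 3-byte form → ED 8F AE.
U+57BA: 3-byte form → E5 9E BA.
Concatenated (21 bytes): F0 9D 99 81 F0 A0 8B 88 C2 85 F0 A4 A7 9A 38 ED 8F AE E5 9E BA.

F0 9D 99 81 F0 A0 8B 88 C2 85 F0 A4 A7 9A 38 ED 8F AE E5 9E BA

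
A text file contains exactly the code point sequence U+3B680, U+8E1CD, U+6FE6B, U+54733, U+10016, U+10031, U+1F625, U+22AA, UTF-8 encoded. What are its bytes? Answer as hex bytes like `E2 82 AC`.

U+3B680: 4-byte form → F0 BB 9A 80.
U+8E1CD: 4-byte form → F2 8E 87 8D.
U+6FE6B: 4-byte form → F1 AF B9 AB.
U+54733: 4-byte form → F1 94 9C B3.
U+10016: 4-byte form → F0 90 80 96.
U+10031: 4-byte form → F0 90 80 B1.
U+1F625: 4-byte form → F0 9F 98 A5.
U+22AA: 3-byte form → E2 8A AA.
Concatenated (31 bytes): F0 BB 9A 80 F2 8E 87 8D F1 AF B9 AB F1 94 9C B3 F0 90 80 96 F0 90 80 B1 F0 9F 98 A5 E2 8A AA.

F0 BB 9A 80 F2 8E 87 8D F1 AF B9 AB F1 94 9C B3 F0 90 80 96 F0 90 80 B1 F0 9F 98 A5 E2 8A AA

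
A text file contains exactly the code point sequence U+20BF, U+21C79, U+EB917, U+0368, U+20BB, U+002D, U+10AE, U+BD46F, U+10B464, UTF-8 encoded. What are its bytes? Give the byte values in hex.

U+20BF: 3-byte form → E2 82 BF.
U+21C79: 4-byte form → F0 A1 B1 B9.
U+EB917: 4-byte form → F3 AB A4 97.
U+0368: 2-byte form → CD A8.
U+20BB: 3-byte form → E2 82 BB.
U+002D: 1-byte form → 2D.
U+10AE: 3-byte form → E1 82 AE.
U+BD46F: 4-byte form → F2 BD 91 AF.
U+10B464: 4-byte form → F4 8B 91 A4.
Concatenated (28 bytes): E2 82 BF F0 A1 B1 B9 F3 AB A4 97 CD A8 E2 82 BB 2D E1 82 AE F2 BD 91 AF F4 8B 91 A4.

E2 82 BF F0 A1 B1 B9 F3 AB A4 97 CD A8 E2 82 BB 2D E1 82 AE F2 BD 91 AF F4 8B 91 A4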